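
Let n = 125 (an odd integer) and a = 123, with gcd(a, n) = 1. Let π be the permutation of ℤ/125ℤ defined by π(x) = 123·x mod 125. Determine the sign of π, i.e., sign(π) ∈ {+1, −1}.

Start at x=122: 122 → 6 → 113 → 24 → 77 → 96 → 58 → … (one orbit).
Cycle lengths of π_123 on ℤ/125ℤ: [100, 20, 4, 1]; 4 cycles in total.
n − c = 125 − 4 = 121; sign = (−1)^121 = -1.
Zolotarev: (123|125) = -1, matching the cycle-count sign.

-1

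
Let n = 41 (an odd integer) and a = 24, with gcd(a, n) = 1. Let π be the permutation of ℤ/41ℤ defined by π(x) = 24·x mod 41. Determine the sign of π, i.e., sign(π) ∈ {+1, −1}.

-1

Orbit of 19 under x↦24x: [19, 5, 38, 10, 35, 20, 29]… (length divides ord_41(24)).
The orbit structure of x ↦ 24x mod 41: 2 orbits of sizes [40, 1].
With 2 cycles on 41 points, sign = (−1)^{41−2} = -1.
Check: (24/41) = -1 by Zolotarev.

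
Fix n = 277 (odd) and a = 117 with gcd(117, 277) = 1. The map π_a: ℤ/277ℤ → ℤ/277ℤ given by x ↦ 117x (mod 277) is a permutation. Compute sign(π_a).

Trace 161: π^k(161) = [161, 1, 117, 116, 276, 160] for k=0..5.
The orbit structure of x ↦ 117x mod 277: 47 orbits of sizes [6, 6, 6, 6, 6, 6, 6, 6, 6, 6, 6, 6, 6, 6, 6, 6, 6, 6, 6, 6, 6, 6, 6, 6, 6, 6, 6, 6, 6, 6, 6, 6, 6, 6, 6, 6, 6, 6, 6, 6, 6, 6, 6, 6, 6, 6, 1].
sign(π) = (−1)^{n − #cycles} = (−1)^{277−47} = (−1)^230 = +1.
Check: (117/277) = +1 by Zolotarev.

+1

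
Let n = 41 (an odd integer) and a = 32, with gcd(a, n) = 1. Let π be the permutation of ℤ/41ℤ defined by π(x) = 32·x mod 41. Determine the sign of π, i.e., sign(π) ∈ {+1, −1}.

+1

Trace 9: π^k(9) = [9, 1, 32, 40] for k=0..3.
π_32 has 11 disjoint cycles with lengths [4, 4, 4, 4, 4, 4, 4, 4, 4, 4, 1] on {0,…,40}.
n − c = 41 − 11 = 30; sign = (−1)^30 = +1.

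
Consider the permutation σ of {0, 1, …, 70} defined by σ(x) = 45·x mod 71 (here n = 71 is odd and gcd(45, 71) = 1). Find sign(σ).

Orbit of 20 under x↦45x: [20, 48, 30, 1, 45, 37, 32]… (length divides ord_71(45)).
11 cycles of lengths [7, 7, 7, 7, 7, 7, 7, 7, 7, 7, 1].
Σ(ℓ_i−1) = 71−11 = 60; sign = (−1)^60 = +1.
Via Zolotarev, sign(π_{45}) = (45|71) = +1.

+1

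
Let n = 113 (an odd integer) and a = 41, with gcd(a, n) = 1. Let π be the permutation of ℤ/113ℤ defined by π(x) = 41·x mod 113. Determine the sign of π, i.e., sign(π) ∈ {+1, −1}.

+1

Trace 60: π^k(60) = [60, 87, 64, 25, 8, 102, 1] for k=0..6.
Cycle type of π: 56×2 + 1; total 3 cycles.
Σ(ℓ_i−1) = 113−3 = 110; sign = (−1)^110 = +1.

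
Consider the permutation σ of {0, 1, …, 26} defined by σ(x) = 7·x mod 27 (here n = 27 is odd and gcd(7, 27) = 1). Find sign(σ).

Orbit of 19 under x↦7x: [19, 25, 13, 10, 16, 4, 1]… (length divides ord_27(7)).
The orbit structure of x ↦ 7x mod 27: 7 orbits of sizes [9, 9, 3, 3, 1, 1, 1].
sign(π) = (−1)^{n − #cycles} = (−1)^{27−7} = (−1)^20 = +1.
(7|27)_J = +1 (Zolotarev's lemma cross-check).

+1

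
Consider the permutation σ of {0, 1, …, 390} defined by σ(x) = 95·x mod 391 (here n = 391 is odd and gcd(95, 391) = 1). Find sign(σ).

-1

Start at x=361: 361 → 278 → 213 → 294 → 169 → 24 → 325 → … (one orbit).
Cycle type of π: 176×2 + 16 + 11×2 + 1; total 6 cycles.
n − c = 391 − 6 = 385; sign = (−1)^385 = -1.
(95|391)_J = -1 (Zolotarev's lemma cross-check).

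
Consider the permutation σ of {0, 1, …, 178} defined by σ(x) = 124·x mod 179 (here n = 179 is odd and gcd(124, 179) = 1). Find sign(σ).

+1

Orbit of 83 under x↦124x: [83, 89, 117, 9, 42, 17, 139]… (length divides ord_179(124)).
3 cycles of lengths [89, 89, 1].
n − c = 179 − 3 = 176; sign = (−1)^176 = +1.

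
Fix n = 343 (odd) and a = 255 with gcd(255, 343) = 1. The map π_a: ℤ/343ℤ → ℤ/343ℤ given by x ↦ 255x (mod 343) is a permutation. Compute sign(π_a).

Start at x=135: 135 → 125 → 319 → 54 → 50 → 59 → 296 → … (one orbit).
Decompose π into cycles: lengths [294, 42, 6, 1] (4 cycles, including the fixed point 0).
4 cycles on 343: each ℓ→(−1)^(ℓ−1), product (−1)^339 = -1.
Via Zolotarev, sign(π_{255}) = (255|343) = -1.

-1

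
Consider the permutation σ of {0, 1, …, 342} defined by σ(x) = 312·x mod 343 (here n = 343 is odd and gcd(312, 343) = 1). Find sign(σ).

Orbit of 177 under x↦312x: [177, 1, 312, 275, 50, 165, 30]… (length divides ord_343(312)).
Cycle lengths of π_312 on ℤ/343ℤ: [21, 21, 21, 21, 21, 21, 21, 21, 21, 21, 21, 21, 21, 21, 3, 3, 3, 3, 3, 3, 3, 3, 3, 3, 3, 3, 3, 3, 3, 3, 1]; 31 cycles in total.
31 cycles on 343: each ℓ→(−1)^(ℓ−1), product (−1)^312 = +1.

+1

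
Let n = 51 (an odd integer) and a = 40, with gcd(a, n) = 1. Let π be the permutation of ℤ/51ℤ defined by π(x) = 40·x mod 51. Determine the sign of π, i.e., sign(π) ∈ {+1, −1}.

Orbit of 46 under x↦40x: [46, 4, 7, 25, 31, 16, 28]… (length divides ord_51(40)).
π_40 has 6 disjoint cycles with lengths [16, 16, 16, 1, 1, 1] on {0,…,50}.
6 cycles on 51: each ℓ→(−1)^(ℓ−1), product (−1)^45 = -1.

-1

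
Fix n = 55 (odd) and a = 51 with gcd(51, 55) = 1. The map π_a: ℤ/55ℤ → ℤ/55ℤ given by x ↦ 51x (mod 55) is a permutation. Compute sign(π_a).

Trace 46: π^k(46) = [46, 36, 21, 26, 6, 31, 41] for k=0..6.
The orbit structure of x ↦ 51x mod 55: 10 orbits of sizes [10, 10, 10, 10, 10, 1, 1, 1, 1, 1].
n − c = 55 − 10 = 45; sign = (−1)^45 = -1.
Check: (51/55) = -1 by Zolotarev.

-1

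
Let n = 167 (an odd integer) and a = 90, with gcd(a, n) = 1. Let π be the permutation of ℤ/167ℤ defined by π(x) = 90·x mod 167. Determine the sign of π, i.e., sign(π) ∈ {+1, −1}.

-1

Orbit of 57 under x↦90x: [57, 120, 112, 60, 56, 30, 28]… (length divides ord_167(90)).
Cycle type of π: 166 + 1; total 2 cycles.
Σ(ℓ_i−1) = 167−2 = 165; sign = (−1)^165 = -1.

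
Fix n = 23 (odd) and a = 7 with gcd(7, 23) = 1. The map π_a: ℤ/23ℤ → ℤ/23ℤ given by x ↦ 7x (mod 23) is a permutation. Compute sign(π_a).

Start at x=13: 13 → 22 → 16 → 20 → 2 → 14 → 6 → … (one orbit).
The orbit structure of x ↦ 7x mod 23: 2 orbits of sizes [22, 1].
With 2 cycles on 23 points, sign = (−1)^{23−2} = -1.

-1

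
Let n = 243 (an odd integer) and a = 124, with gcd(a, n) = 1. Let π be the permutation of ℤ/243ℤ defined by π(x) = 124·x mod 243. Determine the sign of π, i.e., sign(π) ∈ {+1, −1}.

+1

Trace 169: π^k(169) = [169, 58, 145, 241, 238, 109, 151] for k=0..6.
Decompose π into cycles: lengths [81, 81, 27, 27, 9, 9, 3, 3, 1, 1, 1] (11 cycles, including the fixed point 0).
n − c = 243 − 11 = 232; sign = (−1)^232 = +1.
(124|243)_J = +1 (Zolotarev's lemma cross-check).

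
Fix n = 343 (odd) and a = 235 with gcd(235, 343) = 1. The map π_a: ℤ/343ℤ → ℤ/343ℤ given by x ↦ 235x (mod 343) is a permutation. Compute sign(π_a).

Trace 102: π^k(102) = [102, 303, 204, 263, 65, 183, 130] for k=0..6.
7 cycles of lengths [147, 147, 21, 21, 3, 3, 1].
sign(π) = (−1)^{n − #cycles} = (−1)^{343−7} = (−1)^336 = +1.
Via Zolotarev, sign(π_{235}) = (235|343) = +1.

+1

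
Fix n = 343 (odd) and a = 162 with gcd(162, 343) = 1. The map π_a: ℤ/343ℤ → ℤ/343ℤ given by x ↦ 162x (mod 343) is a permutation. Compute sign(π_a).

+1

Orbit of 127 under x↦162x: [127, 337, 57, 316, 85, 50, 211]… (length divides ord_343(162)).
Cycle lengths of π_162 on ℤ/343ℤ: [49, 49, 49, 49, 49, 49, 7, 7, 7, 7, 7, 7, 1, 1, 1, 1, 1, 1, 1]; 19 cycles in total.
With 19 cycles on 343 points, sign = (−1)^{343−19} = +1.
Check: (162/343) = +1 by Zolotarev.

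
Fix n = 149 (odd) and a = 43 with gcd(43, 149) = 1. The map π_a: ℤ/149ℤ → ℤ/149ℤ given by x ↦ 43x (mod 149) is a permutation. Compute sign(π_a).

-1

Orbit of 111 under x↦43x: [111, 5, 66, 7, 3, 129, 34]… (length divides ord_149(43)).
Cycle type of π: 148 + 1; total 2 cycles.
149 − 2 = 147 transpositions; sign(π) = (−1)^147 = -1.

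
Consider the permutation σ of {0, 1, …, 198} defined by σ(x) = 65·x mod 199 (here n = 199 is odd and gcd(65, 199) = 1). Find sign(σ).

Start at x=90: 90 → 79 → 160 → 52 → 196 → 4 → 61 → … (one orbit).
3 cycles of lengths [99, 99, 1].
199 − 3 = 196 transpositions; sign(π) = (−1)^196 = +1.
Check: (65/199) = +1 by Zolotarev.

+1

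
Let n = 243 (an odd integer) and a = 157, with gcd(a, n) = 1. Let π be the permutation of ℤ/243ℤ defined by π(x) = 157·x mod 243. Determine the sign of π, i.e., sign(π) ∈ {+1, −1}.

Start at x=205: 205 → 109 → 103 → 133 → 226 → 4 → 142 → … (one orbit).
11 cycles of lengths [81, 81, 27, 27, 9, 9, 3, 3, 1, 1, 1].
n − c = 243 − 11 = 232; sign = (−1)^232 = +1.
The Jacobi symbol (157|243) = +1 (Zolotarev) agrees.

+1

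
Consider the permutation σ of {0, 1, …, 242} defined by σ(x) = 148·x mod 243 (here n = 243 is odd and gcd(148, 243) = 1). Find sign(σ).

Start at x=178: 178 → 100 → 220 → 241 → 190 → 175 → 142 → … (one orbit).
Cycle lengths of π_148 on ℤ/243ℤ: [81, 81, 27, 27, 9, 9, 3, 3, 1, 1, 1]; 11 cycles in total.
sign(π) = (−1)^{n − #cycles} = (−1)^{243−11} = (−1)^232 = +1.
(148|243)_J = +1 (Zolotarev's lemma cross-check).

+1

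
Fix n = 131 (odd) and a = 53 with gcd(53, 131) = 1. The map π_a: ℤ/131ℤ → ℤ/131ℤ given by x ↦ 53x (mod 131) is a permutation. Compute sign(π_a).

Start at x=53: 53 → 58 → 61 → 89 → 1 → 53 (one orbit).
π_53 has 27 disjoint cycles with lengths [5, 5, 5, 5, 5, 5, 5, 5, 5, 5, 5, 5, 5, 5, 5, 5, 5, 5, 5, 5, 5, 5, 5, 5, 5, 5, 1] on {0,…,130}.
sign(π) = (−1)^{n − #cycles} = (−1)^{131−27} = (−1)^104 = +1.
Zolotarev: (53|131) = +1, matching the cycle-count sign.

+1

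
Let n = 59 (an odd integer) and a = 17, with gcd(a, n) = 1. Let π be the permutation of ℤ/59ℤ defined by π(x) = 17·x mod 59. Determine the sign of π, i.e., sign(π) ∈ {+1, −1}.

+1

Trace 28: π^k(28) = [28, 4, 9, 35, 5, 26, 29] for k=0..6.
3 cycles of lengths [29, 29, 1].
n − c = 59 − 3 = 56; sign = (−1)^56 = +1.
The Jacobi symbol (17|59) = +1 (Zolotarev) agrees.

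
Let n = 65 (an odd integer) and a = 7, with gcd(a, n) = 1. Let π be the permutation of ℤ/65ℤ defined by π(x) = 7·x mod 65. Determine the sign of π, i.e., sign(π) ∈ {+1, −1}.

+1

Start at x=7: 7 → 49 → 18 → 61 → 37 → 64 → 58 → … (one orbit).
π_7 has 7 disjoint cycles with lengths [12, 12, 12, 12, 12, 4, 1] on {0,…,64}.
65 − 7 = 58 transpositions; sign(π) = (−1)^58 = +1.
The Jacobi symbol (7|65) = +1 (Zolotarev) agrees.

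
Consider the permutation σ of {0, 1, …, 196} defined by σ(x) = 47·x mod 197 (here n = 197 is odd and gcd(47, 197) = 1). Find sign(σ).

+1

Start at x=114: 114 → 39 → 60 → 62 → 156 → 43 → 51 → … (one orbit).
π_47 has 3 disjoint cycles with lengths [98, 98, 1] on {0,…,196}.
sign(π) = (−1)^{n − #cycles} = (−1)^{197−3} = (−1)^194 = +1.
(47|197)_J = +1 (Zolotarev's lemma cross-check).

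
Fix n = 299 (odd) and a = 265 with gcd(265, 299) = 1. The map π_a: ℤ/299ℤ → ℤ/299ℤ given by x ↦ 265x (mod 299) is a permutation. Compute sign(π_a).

Orbit of 151 under x↦265x: [151, 248, 239, 246, 8, 27, 278]… (length divides ord_299(265)).
Cycle lengths of π_265 on ℤ/299ℤ: [44, 44, 44, 44, 44, 44, 11, 11, 4, 4, 4, 1]; 12 cycles in total.
Σ(ℓ_i−1) = 299−12 = 287; sign = (−1)^287 = -1.

-1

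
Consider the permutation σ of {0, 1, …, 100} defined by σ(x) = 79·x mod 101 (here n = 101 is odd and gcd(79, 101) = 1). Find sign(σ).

Trace 71: π^k(71) = [71, 54, 24, 78, 1, 79, 80] for k=0..6.
5 cycles of lengths [25, 25, 25, 25, 1].
5 cycles on 101: each ℓ→(−1)^(ℓ−1), product (−1)^96 = +1.

+1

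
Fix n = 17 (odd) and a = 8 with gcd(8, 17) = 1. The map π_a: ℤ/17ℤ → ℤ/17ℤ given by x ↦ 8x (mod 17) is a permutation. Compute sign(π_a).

+1

Orbit of 2 under x↦8x: [2, 16, 9, 4, 15, 1, 8]… (length divides ord_17(8)).
Decompose π into cycles: lengths [8, 8, 1] (3 cycles, including the fixed point 0).
17 − 3 = 14 transpositions; sign(π) = (−1)^14 = +1.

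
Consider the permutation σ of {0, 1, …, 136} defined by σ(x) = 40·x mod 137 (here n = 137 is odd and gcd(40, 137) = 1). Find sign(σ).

Orbit of 40 under x↦40x: [40, 93, 21, 18, 35, 30, 104]… (length divides ord_137(40)).
π_40 has 2 disjoint cycles with lengths [136, 1] on {0,…,136}.
137 − 2 = 135 transpositions; sign(π) = (−1)^135 = -1.
The Jacobi symbol (40|137) = -1 (Zolotarev) agrees.

-1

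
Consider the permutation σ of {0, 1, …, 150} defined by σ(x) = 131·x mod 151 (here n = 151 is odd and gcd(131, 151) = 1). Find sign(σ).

-1

Orbit of 131 under x↦131x: [131, 98, 3, 91, 143, 9, 122]… (length divides ord_151(131)).
Decompose π into cycles: lengths [50, 50, 50, 1] (4 cycles, including the fixed point 0).
151 − 4 = 147 transpositions; sign(π) = (−1)^147 = -1.
(131|151)_J = -1 (Zolotarev's lemma cross-check).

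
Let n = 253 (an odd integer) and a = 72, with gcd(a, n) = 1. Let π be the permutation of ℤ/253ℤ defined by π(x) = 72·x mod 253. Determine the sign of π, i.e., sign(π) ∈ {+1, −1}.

-1

Orbit of 95 under x↦72x: [95, 9, 142, 104, 151, 246, 2]… (length divides ord_253(72)).
The orbit structure of x ↦ 72x mod 253: 6 orbits of sizes [110, 110, 11, 11, 10, 1].
With 6 cycles on 253 points, sign = (−1)^{253−6} = -1.
Via Zolotarev, sign(π_{72}) = (72|253) = -1.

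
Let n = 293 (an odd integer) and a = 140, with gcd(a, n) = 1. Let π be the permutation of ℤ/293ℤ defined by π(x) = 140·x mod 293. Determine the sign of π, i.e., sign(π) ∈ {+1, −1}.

+1

Trace 57: π^k(57) = [57, 69, 284, 205, 279, 91, 141] for k=0..6.
Decompose π into cycles: lengths [73, 73, 73, 73, 1] (5 cycles, including the fixed point 0).
5 cycles on 293: each ℓ→(−1)^(ℓ−1), product (−1)^288 = +1.
Check: (140/293) = +1 by Zolotarev.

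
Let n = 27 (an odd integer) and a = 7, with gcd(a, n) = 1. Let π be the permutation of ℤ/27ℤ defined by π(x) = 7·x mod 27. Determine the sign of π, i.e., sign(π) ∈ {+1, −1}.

+1

Orbit of 13 under x↦7x: [13, 10, 16, 4, 1, 7, 22]… (length divides ord_27(7)).
π_7 has 7 disjoint cycles with lengths [9, 9, 3, 3, 1, 1, 1] on {0,…,26}.
27 − 7 = 20 transpositions; sign(π) = (−1)^20 = +1.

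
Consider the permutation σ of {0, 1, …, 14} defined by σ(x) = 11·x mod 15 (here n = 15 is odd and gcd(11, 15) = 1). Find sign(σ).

-1

Start at x=1: 1 → 11 → 1 (one orbit).
Cycle type of π: 2×5 + 1×5; total 10 cycles.
10 cycles on 15: each ℓ→(−1)^(ℓ−1), product (−1)^5 = -1.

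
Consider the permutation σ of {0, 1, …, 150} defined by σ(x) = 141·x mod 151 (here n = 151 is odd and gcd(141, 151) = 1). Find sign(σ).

Trace 66: π^k(66) = [66, 95, 107, 138, 130, 59, 14] for k=0..6.
2 cycles of lengths [150, 1].
With 2 cycles on 151 points, sign = (−1)^{151−2} = -1.
The Jacobi symbol (141|151) = -1 (Zolotarev) agrees.

-1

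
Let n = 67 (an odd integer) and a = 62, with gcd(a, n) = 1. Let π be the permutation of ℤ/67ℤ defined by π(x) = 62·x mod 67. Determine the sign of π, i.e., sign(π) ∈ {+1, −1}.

Orbit of 62 under x↦62x: [62, 25, 9, 22, 24, 14, 64]… (length divides ord_67(62)).
The orbit structure of x ↦ 62x mod 67: 7 orbits of sizes [11, 11, 11, 11, 11, 11, 1].
67 − 7 = 60 transpositions; sign(π) = (−1)^60 = +1.
Via Zolotarev, sign(π_{62}) = (62|67) = +1.

+1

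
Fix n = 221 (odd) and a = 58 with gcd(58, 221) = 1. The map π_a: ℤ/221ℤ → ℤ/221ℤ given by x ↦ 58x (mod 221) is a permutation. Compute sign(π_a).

+1

Orbit of 191 under x↦58x: [191, 28, 77, 46, 16, 44, 121]… (length divides ord_221(58)).
π_58 has 7 disjoint cycles with lengths [48, 48, 48, 48, 16, 12, 1] on {0,…,220}.
sign(π) = (−1)^{n − #cycles} = (−1)^{221−7} = (−1)^214 = +1.
The Jacobi symbol (58|221) = +1 (Zolotarev) agrees.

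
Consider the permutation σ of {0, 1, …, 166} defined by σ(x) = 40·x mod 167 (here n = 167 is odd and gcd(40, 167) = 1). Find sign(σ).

-1

Start at x=136: 136 → 96 → 166 → 127 → 70 → 128 → 110 → … (one orbit).
2 cycles of lengths [166, 1].
n − c = 167 − 2 = 165; sign = (−1)^165 = -1.
Check: (40/167) = -1 by Zolotarev.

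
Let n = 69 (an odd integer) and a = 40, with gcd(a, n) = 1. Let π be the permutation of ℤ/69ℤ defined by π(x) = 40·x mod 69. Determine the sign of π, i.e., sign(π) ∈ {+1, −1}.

-1

Orbit of 22 under x↦40x: [22, 52, 10, 55, 61, 25, 34]… (length divides ord_69(40)).
6 cycles of lengths [22, 22, 22, 1, 1, 1].
n − c = 69 − 6 = 63; sign = (−1)^63 = -1.
The Jacobi symbol (40|69) = -1 (Zolotarev) agrees.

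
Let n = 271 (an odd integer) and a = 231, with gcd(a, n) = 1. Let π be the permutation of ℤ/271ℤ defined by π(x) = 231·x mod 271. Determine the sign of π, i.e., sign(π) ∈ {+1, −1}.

-1

Trace 3: π^k(3) = [3, 151, 193, 139, 131, 180, 117] for k=0..6.
2 cycles of lengths [270, 1].
Σ(ℓ_i−1) = 271−2 = 269; sign = (−1)^269 = -1.
(231|271)_J = -1 (Zolotarev's lemma cross-check).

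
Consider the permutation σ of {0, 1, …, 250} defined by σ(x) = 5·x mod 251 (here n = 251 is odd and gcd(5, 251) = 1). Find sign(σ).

Trace 51: π^k(51) = [51, 4, 20, 100, 249, 241, 201] for k=0..6.
The orbit structure of x ↦ 5x mod 251: 11 orbits of sizes [25, 25, 25, 25, 25, 25, 25, 25, 25, 25, 1].
n − c = 251 − 11 = 240; sign = (−1)^240 = +1.
The Jacobi symbol (5|251) = +1 (Zolotarev) agrees.

+1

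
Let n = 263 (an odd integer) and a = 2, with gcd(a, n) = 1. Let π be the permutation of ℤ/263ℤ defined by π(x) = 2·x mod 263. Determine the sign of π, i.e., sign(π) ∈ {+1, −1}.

Orbit of 122 under x↦2x: [122, 244, 225, 187, 111, 222, 181]… (length divides ord_263(2)).
3 cycles of lengths [131, 131, 1].
n − c = 263 − 3 = 260; sign = (−1)^260 = +1.

+1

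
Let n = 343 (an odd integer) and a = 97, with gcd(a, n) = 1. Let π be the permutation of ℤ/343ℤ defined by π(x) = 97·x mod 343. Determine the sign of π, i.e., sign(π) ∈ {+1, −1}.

-1

Orbit of 99 under x↦97x: [99, 342, 246, 195, 50, 48, 197]… (length divides ord_343(97)).
π_97 has 46 disjoint cycles with lengths [14, 14, 14, 14, 14, 14, 14, 14, 14, 14, 14, 14, 14, 14, 14, 14, 14, 14, 14, 14, 14, 2, 2, 2, 2, 2, 2, 2, 2, 2, 2, 2, 2, 2, 2, 2, 2, 2, 2, 2, 2, 2, 2, 2, 2, 1] on {0,…,342}.
Σ(ℓ_i−1) = 343−46 = 297; sign = (−1)^297 = -1.
Via Zolotarev, sign(π_{97}) = (97|343) = -1.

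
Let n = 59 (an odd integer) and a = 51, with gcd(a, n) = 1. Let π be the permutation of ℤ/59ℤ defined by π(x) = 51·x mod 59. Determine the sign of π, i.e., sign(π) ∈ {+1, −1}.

+1

Start at x=22: 22 → 1 → 51 → 5 → 19 → 25 → 36 → … (one orbit).
The orbit structure of x ↦ 51x mod 59: 3 orbits of sizes [29, 29, 1].
sign(π) = (−1)^{n − #cycles} = (−1)^{59−3} = (−1)^56 = +1.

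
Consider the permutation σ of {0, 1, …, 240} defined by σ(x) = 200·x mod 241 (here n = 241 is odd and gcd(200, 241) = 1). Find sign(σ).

Trace 41: π^k(41) = [41, 6, 236, 205, 30, 216, 61] for k=0..6.
Cycle lengths of π_200 on ℤ/241ℤ: [40, 40, 40, 40, 40, 40, 1]; 7 cycles in total.
Σ(ℓ_i−1) = 241−7 = 234; sign = (−1)^234 = +1.

+1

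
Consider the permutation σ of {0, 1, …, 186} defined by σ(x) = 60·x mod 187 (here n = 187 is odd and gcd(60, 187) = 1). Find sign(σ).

+1

Orbit of 1 under x↦60x: [1, 60, 47, 15, 152, 144, 38]… (length divides ord_187(60)).
Cycle lengths of π_60 on ℤ/187ℤ: [40, 40, 40, 40, 8, 8, 5, 5, 1]; 9 cycles in total.
sign(π) = (−1)^{n − #cycles} = (−1)^{187−9} = (−1)^178 = +1.
(60|187)_J = +1 (Zolotarev's lemma cross-check).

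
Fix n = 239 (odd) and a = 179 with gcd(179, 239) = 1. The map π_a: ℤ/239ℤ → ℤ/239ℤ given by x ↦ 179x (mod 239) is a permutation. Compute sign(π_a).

-1

Start at x=233: 233 → 121 → 149 → 142 → 84 → 218 → 65 → … (one orbit).
2 cycles of lengths [238, 1].
sign(π) = (−1)^{n − #cycles} = (−1)^{239−2} = (−1)^237 = -1.
(179|239)_J = -1 (Zolotarev's lemma cross-check).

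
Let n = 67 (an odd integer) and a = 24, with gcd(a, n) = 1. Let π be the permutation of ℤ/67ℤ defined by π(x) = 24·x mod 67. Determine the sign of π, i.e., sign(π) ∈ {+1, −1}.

Start at x=9: 9 → 15 → 25 → 64 → 62 → 14 → 1 → … (one orbit).
7 cycles of lengths [11, 11, 11, 11, 11, 11, 1].
sign(π) = (−1)^{n − #cycles} = (−1)^{67−7} = (−1)^60 = +1.
(24|67)_J = +1 (Zolotarev's lemma cross-check).

+1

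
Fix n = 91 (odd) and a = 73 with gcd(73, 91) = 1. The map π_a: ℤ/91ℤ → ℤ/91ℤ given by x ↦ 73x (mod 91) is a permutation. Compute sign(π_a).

Orbit of 51 under x↦73x: [51, 83, 53, 47, 64, 31, 79]… (length divides ord_91(73)).
π_73 has 11 disjoint cycles with lengths [12, 12, 12, 12, 12, 12, 6, 4, 4, 4, 1] on {0,…,90}.
n − c = 91 − 11 = 80; sign = (−1)^80 = +1.
Zolotarev: (73|91) = +1, matching the cycle-count sign.

+1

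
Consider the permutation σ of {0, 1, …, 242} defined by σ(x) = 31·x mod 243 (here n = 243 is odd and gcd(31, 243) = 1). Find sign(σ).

Orbit of 121 under x↦31x: [121, 106, 127, 49, 61, 190, 58]… (length divides ord_243(31)).
Cycle lengths of π_31 on ℤ/243ℤ: [81, 81, 27, 27, 9, 9, 3, 3, 1, 1, 1]; 11 cycles in total.
With 11 cycles on 243 points, sign = (−1)^{243−11} = +1.
Zolotarev: (31|243) = +1, matching the cycle-count sign.

+1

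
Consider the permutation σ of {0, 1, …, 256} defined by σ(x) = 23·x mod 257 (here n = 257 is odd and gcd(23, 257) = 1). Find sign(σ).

+1

Start at x=137: 137 → 67 → 256 → 234 → 242 → 169 → 32 → … (one orbit).
π_23 has 5 disjoint cycles with lengths [64, 64, 64, 64, 1] on {0,…,256}.
5 cycles on 257: each ℓ→(−1)^(ℓ−1), product (−1)^252 = +1.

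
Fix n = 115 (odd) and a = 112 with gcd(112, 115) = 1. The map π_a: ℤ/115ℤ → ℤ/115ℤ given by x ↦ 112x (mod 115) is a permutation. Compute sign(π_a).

Start at x=41: 41 → 107 → 24 → 43 → 101 → 42 → 104 → … (one orbit).
Cycle type of π: 44×2 + 22 + 4 + 1; total 5 cycles.
With 5 cycles on 115 points, sign = (−1)^{115−5} = +1.
Check: (112/115) = +1 by Zolotarev.

+1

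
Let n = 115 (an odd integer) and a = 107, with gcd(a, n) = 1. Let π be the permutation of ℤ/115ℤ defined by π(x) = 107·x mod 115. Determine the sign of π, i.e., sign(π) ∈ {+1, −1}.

Trace 7: π^k(7) = [7, 59, 103, 96, 37, 49, 68] for k=0..6.
π_107 has 5 disjoint cycles with lengths [44, 44, 22, 4, 1] on {0,…,114}.
Σ(ℓ_i−1) = 115−5 = 110; sign = (−1)^110 = +1.
The Jacobi symbol (107|115) = +1 (Zolotarev) agrees.

+1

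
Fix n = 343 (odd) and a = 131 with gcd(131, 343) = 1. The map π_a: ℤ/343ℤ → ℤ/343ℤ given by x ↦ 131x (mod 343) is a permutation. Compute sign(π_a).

Orbit of 327 under x↦131x: [327, 305, 167, 268, 122, 204, 313]… (length divides ord_343(131)).
The orbit structure of x ↦ 131x mod 343: 4 orbits of sizes [294, 42, 6, 1].
With 4 cycles on 343 points, sign = (−1)^{343−4} = -1.

-1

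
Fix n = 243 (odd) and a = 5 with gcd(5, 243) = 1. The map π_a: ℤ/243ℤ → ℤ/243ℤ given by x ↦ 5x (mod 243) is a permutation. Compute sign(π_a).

-1

Start at x=85: 85 → 182 → 181 → 176 → 151 → 26 → 130 → … (one orbit).
Cycle type of π: 162 + 54 + 18 + 6 + 2 + 1; total 6 cycles.
sign(π) = (−1)^{n − #cycles} = (−1)^{243−6} = (−1)^237 = -1.
(5|243)_J = -1 (Zolotarev's lemma cross-check).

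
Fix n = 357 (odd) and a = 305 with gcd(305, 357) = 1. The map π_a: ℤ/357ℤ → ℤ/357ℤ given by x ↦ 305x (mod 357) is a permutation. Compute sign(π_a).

-1

Trace 305: π^k(305) = [305, 205, 50, 256, 254, 1] for k=0..5.
The orbit structure of x ↦ 305x mod 357: 78 orbits of sizes [6, 6, 6, 6, 6, 6, 6, 6, 6, 6, 6, 6, 6, 6, 6, 6, 6, 6, 6, 6, 6, 6, 6, 6, 6, 6, 6, 6, 6, 6, 6, 6, 6, 6, 6, 6, 6, 6, 6, 6, 6, 6, 6, 6, 6, 6, 6, 6, 6, 6, 3, 3, 2, 2, 2, 2, 2, 2, 2, 2, 2, 2, 2, 2, 2, 2, 2, 2, 2, 2, 2, 2, 2, 2, 2, 2, 2, 1].
n − c = 357 − 78 = 279; sign = (−1)^279 = -1.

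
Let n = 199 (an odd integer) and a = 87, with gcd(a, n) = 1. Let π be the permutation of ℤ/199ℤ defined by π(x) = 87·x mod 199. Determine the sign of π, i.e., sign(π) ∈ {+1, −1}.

Start at x=115: 115 → 55 → 9 → 186 → 63 → 108 → 43 → … (one orbit).
Cycle type of π: 198 + 1; total 2 cycles.
199 − 2 = 197 transpositions; sign(π) = (−1)^197 = -1.
The Jacobi symbol (87|199) = -1 (Zolotarev) agrees.

-1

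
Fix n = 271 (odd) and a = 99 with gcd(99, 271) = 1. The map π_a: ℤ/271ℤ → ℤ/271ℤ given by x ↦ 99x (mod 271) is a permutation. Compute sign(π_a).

+1

Trace 164: π^k(164) = [164, 247, 63, 4, 125, 180, 205] for k=0..6.
The orbit structure of x ↦ 99x mod 271: 3 orbits of sizes [135, 135, 1].
Σ(ℓ_i−1) = 271−3 = 268; sign = (−1)^268 = +1.
Via Zolotarev, sign(π_{99}) = (99|271) = +1.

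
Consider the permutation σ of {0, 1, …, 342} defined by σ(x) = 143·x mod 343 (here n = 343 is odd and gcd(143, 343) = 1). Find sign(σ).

Start at x=318: 318 → 198 → 188 → 130 → 68 → 120 → 10 → … (one orbit).
The orbit structure of x ↦ 143x mod 343: 4 orbits of sizes [294, 42, 6, 1].
Σ(ℓ_i−1) = 343−4 = 339; sign = (−1)^339 = -1.
Zolotarev: (143|343) = -1, matching the cycle-count sign.

-1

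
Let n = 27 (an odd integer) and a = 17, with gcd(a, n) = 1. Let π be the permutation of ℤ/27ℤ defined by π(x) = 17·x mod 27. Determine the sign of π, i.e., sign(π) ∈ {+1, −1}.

-1

Start at x=19: 19 → 26 → 10 → 8 → 1 → 17 → 19 (one orbit).
The orbit structure of x ↦ 17x mod 27: 8 orbits of sizes [6, 6, 6, 2, 2, 2, 2, 1].
With 8 cycles on 27 points, sign = (−1)^{27−8} = -1.
(17|27)_J = -1 (Zolotarev's lemma cross-check).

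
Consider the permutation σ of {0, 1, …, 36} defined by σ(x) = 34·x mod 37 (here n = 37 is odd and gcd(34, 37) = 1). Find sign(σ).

Start at x=16: 16 → 26 → 33 → 12 → 1 → 34 → 9 → … (one orbit).
π_34 has 5 disjoint cycles with lengths [9, 9, 9, 9, 1] on {0,…,36}.
5 cycles on 37: each ℓ→(−1)^(ℓ−1), product (−1)^32 = +1.
Via Zolotarev, sign(π_{34}) = (34|37) = +1.

+1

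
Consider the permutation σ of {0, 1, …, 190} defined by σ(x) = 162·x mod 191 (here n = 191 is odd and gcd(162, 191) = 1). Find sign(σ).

+1

Orbit of 24 under x↦162x: [24, 68, 129, 79, 1, 162, 77]… (length divides ord_191(162)).
Cycle lengths of π_162 on ℤ/191ℤ: [95, 95, 1]; 3 cycles in total.
191 − 3 = 188 transpositions; sign(π) = (−1)^188 = +1.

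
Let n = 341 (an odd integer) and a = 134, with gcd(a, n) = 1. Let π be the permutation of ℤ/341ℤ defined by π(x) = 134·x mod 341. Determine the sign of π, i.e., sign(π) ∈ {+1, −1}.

-1

Orbit of 204 under x↦134x: [204, 56, 2, 268, 107, 16, 98]… (length divides ord_341(134)).
Cycle type of π: 30×10 + 15×2 + 10 + 1; total 14 cycles.
341 − 14 = 327 transpositions; sign(π) = (−1)^327 = -1.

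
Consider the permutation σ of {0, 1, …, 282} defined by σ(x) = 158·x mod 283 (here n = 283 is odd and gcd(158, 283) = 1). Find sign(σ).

+1

Trace 51: π^k(51) = [51, 134, 230, 116, 216, 168, 225] for k=0..6.
Decompose π into cycles: lengths [47, 47, 47, 47, 47, 47, 1] (7 cycles, including the fixed point 0).
283 − 7 = 276 transpositions; sign(π) = (−1)^276 = +1.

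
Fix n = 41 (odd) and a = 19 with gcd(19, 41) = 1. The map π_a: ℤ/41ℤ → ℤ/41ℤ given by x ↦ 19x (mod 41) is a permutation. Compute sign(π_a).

Start at x=23: 23 → 27 → 21 → 30 → 37 → 6 → 32 → … (one orbit).
Decompose π into cycles: lengths [40, 1] (2 cycles, including the fixed point 0).
41 − 2 = 39 transpositions; sign(π) = (−1)^39 = -1.
The Jacobi symbol (19|41) = -1 (Zolotarev) agrees.

-1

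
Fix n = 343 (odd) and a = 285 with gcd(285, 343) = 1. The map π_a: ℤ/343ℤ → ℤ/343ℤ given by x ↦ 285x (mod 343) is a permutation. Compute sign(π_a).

Start at x=242: 242 → 27 → 149 → 276 → 113 → 306 → 88 → … (one orbit).
4 cycles of lengths [294, 42, 6, 1].
343 − 4 = 339 transpositions; sign(π) = (−1)^339 = -1.

-1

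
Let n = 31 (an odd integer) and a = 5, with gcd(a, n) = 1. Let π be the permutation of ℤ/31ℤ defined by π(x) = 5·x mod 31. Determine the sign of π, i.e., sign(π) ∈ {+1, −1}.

+1

Orbit of 5 under x↦5x: [5, 25, 1]… (length divides ord_31(5)).
π_5 has 11 disjoint cycles with lengths [3, 3, 3, 3, 3, 3, 3, 3, 3, 3, 1] on {0,…,30}.
Σ(ℓ_i−1) = 31−11 = 20; sign = (−1)^20 = +1.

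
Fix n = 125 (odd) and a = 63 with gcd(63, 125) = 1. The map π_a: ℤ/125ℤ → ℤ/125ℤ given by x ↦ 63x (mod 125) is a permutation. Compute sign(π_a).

-1

Trace 32: π^k(32) = [32, 16, 8, 4, 2, 1, 63] for k=0..6.
Cycle type of π: 100 + 20 + 4 + 1; total 4 cycles.
n − c = 125 − 4 = 121; sign = (−1)^121 = -1.
Via Zolotarev, sign(π_{63}) = (63|125) = -1.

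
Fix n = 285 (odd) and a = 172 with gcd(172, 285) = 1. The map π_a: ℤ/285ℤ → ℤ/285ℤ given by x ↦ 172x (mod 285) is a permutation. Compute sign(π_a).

Trace 229: π^k(229) = [229, 58, 1, 172] for k=0..3.
Cycle type of π: 4×57 + 1×57; total 114 cycles.
n − c = 285 − 114 = 171; sign = (−1)^171 = -1.

-1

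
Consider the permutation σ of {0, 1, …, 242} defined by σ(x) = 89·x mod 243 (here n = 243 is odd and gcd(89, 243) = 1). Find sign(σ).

Trace 181: π^k(181) = [181, 71, 1, 89, 145, 26, 127] for k=0..6.
Cycle lengths of π_89 on ℤ/243ℤ: [54, 54, 54, 18, 18, 18, 6, 6, 6, 2, 2, 2, 2, 1]; 14 cycles in total.
Σ(ℓ_i−1) = 243−14 = 229; sign = (−1)^229 = -1.
(89|243)_J = -1 (Zolotarev's lemma cross-check).

-1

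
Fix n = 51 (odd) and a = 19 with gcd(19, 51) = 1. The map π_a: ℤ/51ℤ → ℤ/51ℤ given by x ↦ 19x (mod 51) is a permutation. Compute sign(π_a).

+1

Start at x=1: 1 → 19 → 4 → 25 → 16 → 49 → 13 → … (one orbit).
Cycle lengths of π_19 on ℤ/51ℤ: [8, 8, 8, 8, 8, 8, 1, 1, 1]; 9 cycles in total.
51 − 9 = 42 transpositions; sign(π) = (−1)^42 = +1.
Check: (19/51) = +1 by Zolotarev.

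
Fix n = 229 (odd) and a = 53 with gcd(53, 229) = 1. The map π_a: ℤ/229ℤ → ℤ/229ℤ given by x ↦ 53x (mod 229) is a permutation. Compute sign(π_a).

+1

Trace 16: π^k(16) = [16, 161, 60, 203, 225, 17, 214] for k=0..6.
Cycle lengths of π_53 on ℤ/229ℤ: [19, 19, 19, 19, 19, 19, 19, 19, 19, 19, 19, 19, 1]; 13 cycles in total.
n − c = 229 − 13 = 216; sign = (−1)^216 = +1.
Via Zolotarev, sign(π_{53}) = (53|229) = +1.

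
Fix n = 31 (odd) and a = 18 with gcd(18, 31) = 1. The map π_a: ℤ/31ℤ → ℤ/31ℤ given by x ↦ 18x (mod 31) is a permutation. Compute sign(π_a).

Trace 4: π^k(4) = [4, 10, 25, 16, 9, 7, 2] for k=0..6.
Cycle lengths of π_18 on ℤ/31ℤ: [15, 15, 1]; 3 cycles in total.
n − c = 31 − 3 = 28; sign = (−1)^28 = +1.
Check: (18/31) = +1 by Zolotarev.

+1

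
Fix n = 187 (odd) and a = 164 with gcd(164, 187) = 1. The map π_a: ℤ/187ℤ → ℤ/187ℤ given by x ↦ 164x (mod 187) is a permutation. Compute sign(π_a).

+1

Orbit of 166 under x↦164x: [166, 109, 111, 65, 1, 164, 155]… (length divides ord_187(164)).
Decompose π into cycles: lengths [16, 16, 16, 16, 16, 16, 16, 16, 16, 16, 16, 2, 2, 2, 2, 2, 1] (17 cycles, including the fixed point 0).
sign(π) = (−1)^{n − #cycles} = (−1)^{187−17} = (−1)^170 = +1.
Zolotarev: (164|187) = +1, matching the cycle-count sign.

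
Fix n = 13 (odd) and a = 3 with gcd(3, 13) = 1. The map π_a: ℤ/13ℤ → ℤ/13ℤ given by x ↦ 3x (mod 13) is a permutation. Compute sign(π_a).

+1

Orbit of 9 under x↦3x: [9, 1, 3]… (length divides ord_13(3)).
Cycle lengths of π_3 on ℤ/13ℤ: [3, 3, 3, 3, 1]; 5 cycles in total.
With 5 cycles on 13 points, sign = (−1)^{13−5} = +1.
(3|13)_J = +1 (Zolotarev's lemma cross-check).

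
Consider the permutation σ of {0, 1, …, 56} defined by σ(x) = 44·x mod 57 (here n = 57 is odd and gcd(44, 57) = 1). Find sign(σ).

-1

Trace 26: π^k(26) = [26, 4, 5, 49, 47, 16, 20] for k=0..6.
Decompose π into cycles: lengths [18, 18, 9, 9, 2, 1] (6 cycles, including the fixed point 0).
With 6 cycles on 57 points, sign = (−1)^{57−6} = -1.
(44|57)_J = -1 (Zolotarev's lemma cross-check).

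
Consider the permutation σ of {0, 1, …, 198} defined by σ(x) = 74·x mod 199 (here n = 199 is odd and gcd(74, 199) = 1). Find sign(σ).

Start at x=136: 136 → 114 → 78 → 1 → 74 → 103 → 60 → … (one orbit).
Decompose π into cycles: lengths [22, 22, 22, 22, 22, 22, 22, 22, 22, 1] (10 cycles, including the fixed point 0).
10 cycles on 199: each ℓ→(−1)^(ℓ−1), product (−1)^189 = -1.
(74|199)_J = -1 (Zolotarev's lemma cross-check).

-1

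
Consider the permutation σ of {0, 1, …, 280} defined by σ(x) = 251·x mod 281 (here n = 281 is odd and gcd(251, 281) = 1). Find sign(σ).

Start at x=25: 25 → 93 → 20 → 243 → 16 → 82 → 69 → … (one orbit).
The orbit structure of x ↦ 251x mod 281: 2 orbits of sizes [280, 1].
2 cycles on 281: each ℓ→(−1)^(ℓ−1), product (−1)^279 = -1.
Via Zolotarev, sign(π_{251}) = (251|281) = -1.

-1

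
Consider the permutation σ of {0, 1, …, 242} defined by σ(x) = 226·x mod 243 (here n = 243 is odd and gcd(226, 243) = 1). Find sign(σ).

+1

Start at x=10: 10 → 73 → 217 → 199 → 19 → 163 → 145 → … (one orbit).
27 cycles of lengths [27, 27, 27, 27, 27, 27, 9, 9, 9, 9, 9, 9, 3, 3, 3, 3, 3, 3, 1, 1, 1, 1, 1, 1, 1, 1, 1].
27 cycles on 243: each ℓ→(−1)^(ℓ−1), product (−1)^216 = +1.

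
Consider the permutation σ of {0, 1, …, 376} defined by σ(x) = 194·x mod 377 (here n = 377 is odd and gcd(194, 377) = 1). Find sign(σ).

+1

Trace 103: π^k(103) = [103, 1, 194, 313, 25, 326, 285] for k=0..6.
35 cycles of lengths [14, 14, 14, 14, 14, 14, 14, 14, 14, 14, 14, 14, 14, 14, 14, 14, 14, 14, 14, 14, 14, 14, 14, 14, 7, 7, 7, 7, 2, 2, 2, 2, 2, 2, 1].
377 − 35 = 342 transpositions; sign(π) = (−1)^342 = +1.
The Jacobi symbol (194|377) = +1 (Zolotarev) agrees.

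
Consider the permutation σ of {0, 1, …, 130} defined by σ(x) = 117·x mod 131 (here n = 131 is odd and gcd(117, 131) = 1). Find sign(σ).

+1

Trace 129: π^k(129) = [129, 28, 1, 117, 65, 7, 33] for k=0..6.
Cycle lengths of π_117 on ℤ/131ℤ: [65, 65, 1]; 3 cycles in total.
With 3 cycles on 131 points, sign = (−1)^{131−3} = +1.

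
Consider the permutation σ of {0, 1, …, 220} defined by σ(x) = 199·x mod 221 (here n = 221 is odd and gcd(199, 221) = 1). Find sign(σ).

-1

Trace 218: π^k(218) = [218, 66, 95, 120, 12, 178, 62] for k=0..6.
π_199 has 8 disjoint cycles with lengths [48, 48, 48, 48, 16, 6, 6, 1] on {0,…,220}.
sign(π) = (−1)^{n − #cycles} = (−1)^{221−8} = (−1)^213 = -1.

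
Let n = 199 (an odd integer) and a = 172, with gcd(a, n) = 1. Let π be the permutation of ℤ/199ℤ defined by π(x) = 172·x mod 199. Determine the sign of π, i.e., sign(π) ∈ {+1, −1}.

+1

Start at x=52: 52 → 188 → 98 → 140 → 1 → 172 → 132 → … (one orbit).
π_172 has 7 disjoint cycles with lengths [33, 33, 33, 33, 33, 33, 1] on {0,…,198}.
n − c = 199 − 7 = 192; sign = (−1)^192 = +1.
Via Zolotarev, sign(π_{172}) = (172|199) = +1.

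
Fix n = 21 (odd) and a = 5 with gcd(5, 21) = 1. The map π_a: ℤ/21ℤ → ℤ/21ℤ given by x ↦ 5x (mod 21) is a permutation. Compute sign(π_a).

Start at x=1: 1 → 5 → 4 → 20 → 16 → 17 → 1 (one orbit).
5 cycles of lengths [6, 6, 6, 2, 1].
sign(π) = (−1)^{n − #cycles} = (−1)^{21−5} = (−1)^16 = +1.

+1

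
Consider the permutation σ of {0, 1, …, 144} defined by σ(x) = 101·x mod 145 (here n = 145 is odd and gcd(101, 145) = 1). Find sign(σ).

Orbit of 96 under x↦101x: [96, 126, 111, 46, 6, 26, 16]… (length divides ord_145(101)).
Cycle lengths of π_101 on ℤ/145ℤ: [28, 28, 28, 28, 28, 1, 1, 1, 1, 1]; 10 cycles in total.
sign(π) = (−1)^{n − #cycles} = (−1)^{145−10} = (−1)^135 = -1.
Zolotarev: (101|145) = -1, matching the cycle-count sign.

-1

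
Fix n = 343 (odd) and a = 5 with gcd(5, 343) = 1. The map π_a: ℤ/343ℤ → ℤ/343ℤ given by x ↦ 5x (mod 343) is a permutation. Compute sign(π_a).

Start at x=80: 80 → 57 → 285 → 53 → 265 → 296 → 108 → … (one orbit).
4 cycles of lengths [294, 42, 6, 1].
Σ(ℓ_i−1) = 343−4 = 339; sign = (−1)^339 = -1.
The Jacobi symbol (5|343) = -1 (Zolotarev) agrees.

-1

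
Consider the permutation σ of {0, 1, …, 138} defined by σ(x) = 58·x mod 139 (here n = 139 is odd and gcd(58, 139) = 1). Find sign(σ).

Orbit of 37 under x↦58x: [37, 61, 63, 40, 96, 8, 47]… (length divides ord_139(58)).
Decompose π into cycles: lengths [138, 1] (2 cycles, including the fixed point 0).
139 − 2 = 137 transpositions; sign(π) = (−1)^137 = -1.

-1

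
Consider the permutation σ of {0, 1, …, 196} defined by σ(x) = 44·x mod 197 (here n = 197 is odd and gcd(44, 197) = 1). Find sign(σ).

-1

Start at x=165: 165 → 168 → 103 → 1 → 44 → 163 → 80 → … (one orbit).
2 cycles of lengths [196, 1].
Σ(ℓ_i−1) = 197−2 = 195; sign = (−1)^195 = -1.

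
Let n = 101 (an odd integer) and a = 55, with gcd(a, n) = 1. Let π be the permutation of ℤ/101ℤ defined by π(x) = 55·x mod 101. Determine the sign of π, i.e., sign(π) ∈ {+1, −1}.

Trace 93: π^k(93) = [93, 65, 40, 79, 2, 9, 91] for k=0..6.
2 cycles of lengths [100, 1].
With 2 cycles on 101 points, sign = (−1)^{101−2} = -1.
Via Zolotarev, sign(π_{55}) = (55|101) = -1.

-1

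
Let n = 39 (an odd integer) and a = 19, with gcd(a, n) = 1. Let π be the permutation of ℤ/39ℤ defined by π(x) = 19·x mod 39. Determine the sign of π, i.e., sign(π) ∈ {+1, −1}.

-1

Orbit of 4 under x↦19x: [4, 37, 1, 19, 10, 34, 22]… (length divides ord_39(19)).
6 cycles of lengths [12, 12, 12, 1, 1, 1].
Σ(ℓ_i−1) = 39−6 = 33; sign = (−1)^33 = -1.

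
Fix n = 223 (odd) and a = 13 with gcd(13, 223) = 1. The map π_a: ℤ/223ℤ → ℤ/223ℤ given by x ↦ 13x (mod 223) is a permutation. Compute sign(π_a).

Trace 103: π^k(103) = [103, 1, 13, 169, 190, 17, 221] for k=0..6.
The orbit structure of x ↦ 13x mod 223: 4 orbits of sizes [74, 74, 74, 1].
n − c = 223 − 4 = 219; sign = (−1)^219 = -1.

-1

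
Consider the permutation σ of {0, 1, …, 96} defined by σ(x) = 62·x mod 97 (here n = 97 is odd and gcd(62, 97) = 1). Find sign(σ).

Trace 35: π^k(35) = [35, 36, 1, 62, 61, 96] for k=0..5.
Decompose π into cycles: lengths [6, 6, 6, 6, 6, 6, 6, 6, 6, 6, 6, 6, 6, 6, 6, 6, 1] (17 cycles, including the fixed point 0).
n − c = 97 − 17 = 80; sign = (−1)^80 = +1.
Via Zolotarev, sign(π_{62}) = (62|97) = +1.

+1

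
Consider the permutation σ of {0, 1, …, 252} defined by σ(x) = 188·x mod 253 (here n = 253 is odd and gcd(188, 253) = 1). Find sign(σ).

Orbit of 232 under x↦188x: [232, 100, 78, 243, 144, 1, 188]… (length divides ord_253(188)).
33 cycles of lengths [11, 11, 11, 11, 11, 11, 11, 11, 11, 11, 11, 11, 11, 11, 11, 11, 11, 11, 11, 11, 11, 11, 1, 1, 1, 1, 1, 1, 1, 1, 1, 1, 1].
n − c = 253 − 33 = 220; sign = (−1)^220 = +1.

+1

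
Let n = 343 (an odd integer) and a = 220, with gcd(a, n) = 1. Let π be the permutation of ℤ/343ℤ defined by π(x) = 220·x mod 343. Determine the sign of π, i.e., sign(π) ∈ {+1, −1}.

Trace 198: π^k(198) = [198, 342, 123, 306, 92, 3, 317] for k=0..6.
The orbit structure of x ↦ 220x mod 343: 4 orbits of sizes [294, 42, 6, 1].
With 4 cycles on 343 points, sign = (−1)^{343−4} = -1.
Zolotarev: (220|343) = -1, matching the cycle-count sign.

-1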